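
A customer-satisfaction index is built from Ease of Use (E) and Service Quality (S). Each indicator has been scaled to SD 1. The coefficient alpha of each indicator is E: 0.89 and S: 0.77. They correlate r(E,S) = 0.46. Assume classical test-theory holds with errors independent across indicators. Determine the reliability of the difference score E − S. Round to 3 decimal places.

Var(E−S) = 1 + 1 − 2·0.46 = 2 − 0.92 = 1.08.
Under uncorrelated errors the observed covariances equal the true-score covariances, so only the own-variance terms attenuate.
True-score variance = [0.89 + 0.77] − 0.92 = 1.66 − 0.92 = 0.74.
Reliability = 0.74 / 1.08 = 0.685.

0.685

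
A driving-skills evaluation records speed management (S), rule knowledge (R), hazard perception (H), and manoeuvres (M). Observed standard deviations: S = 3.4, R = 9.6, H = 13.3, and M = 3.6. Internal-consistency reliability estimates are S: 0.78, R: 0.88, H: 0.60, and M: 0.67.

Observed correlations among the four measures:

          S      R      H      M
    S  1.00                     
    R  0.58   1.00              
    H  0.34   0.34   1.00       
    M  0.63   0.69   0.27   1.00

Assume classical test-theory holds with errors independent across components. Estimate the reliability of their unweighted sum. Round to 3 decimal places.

0.835

Var(S+R+H+M) = 3.4² + 9.6² + 13.3² + 3.6² + 2·[3.4·9.6·0.58 + 3.4·13.3·0.34 + 3.4·3.6·0.63 + 9.6·13.3·0.34 + 9.6·3.6·0.69 + 13.3·3.6·0.27] = 293.57 + 244.405 = 537.975.
Under uncorrelated errors the observed covariances equal the true-score covariances, so only the own-variance terms attenuate.
True-score variance = [3.4²·0.78 + 9.6²·0.88 + 13.3²·0.60 + 3.6²·0.67] + 244.405 = 204.935 + 244.405 = 449.34.
Reliability = 449.34 / 537.975 = 0.835.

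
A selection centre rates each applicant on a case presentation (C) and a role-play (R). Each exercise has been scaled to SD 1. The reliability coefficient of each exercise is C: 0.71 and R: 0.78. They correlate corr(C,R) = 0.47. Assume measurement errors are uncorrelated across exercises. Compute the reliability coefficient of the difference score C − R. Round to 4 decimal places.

0.5189

Var(C−R) = 1 + 1 − 2·0.47 = 2 − 0.94 = 1.06.
Because errors are independent across components, Cov(Tᵢ,Tⱼ) = Cov(Xᵢ,Xⱼ); the off-diagonal part of the true-score variance is the same as above.
True-score variance = [0.71 + 0.78] − 0.94 = 1.49 − 0.94 = 0.55.
Reliability = 0.55 / 1.06 = 0.5189.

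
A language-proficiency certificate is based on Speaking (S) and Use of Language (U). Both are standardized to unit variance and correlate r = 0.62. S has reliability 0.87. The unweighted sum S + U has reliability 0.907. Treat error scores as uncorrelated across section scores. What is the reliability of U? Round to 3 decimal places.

Var(S+U) = 2 + 2·0.62 = 3.240.
True-score variance = ρ_S + ρ_U + 2·0.62, so 0.907 = (0.87 + ρ_U + 1.24) / 3.240.
ρ_U = 0.907·3.240 − 0.87 − 1.24 = 0.829.

0.829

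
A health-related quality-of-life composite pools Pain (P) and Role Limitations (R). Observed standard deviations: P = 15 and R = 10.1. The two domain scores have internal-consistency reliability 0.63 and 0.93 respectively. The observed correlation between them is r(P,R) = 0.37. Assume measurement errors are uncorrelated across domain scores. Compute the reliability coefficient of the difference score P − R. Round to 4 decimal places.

Var(P−R) = 15² + 10.1² − 2·15·10.1·0.37 = 327.01 − 112.11 = 214.9.
With uncorrelated errors the cross-covariances are all true-score covariance, so they carry over unchanged; only the diagonal terms shrink to ρᵢσᵢ².
True-score variance = [15²·0.63 + 10.1²·0.93] − 112.11 = 236.619 − 112.11 = 124.509.
Reliability = 124.509 / 214.9 = 0.5794.

0.5794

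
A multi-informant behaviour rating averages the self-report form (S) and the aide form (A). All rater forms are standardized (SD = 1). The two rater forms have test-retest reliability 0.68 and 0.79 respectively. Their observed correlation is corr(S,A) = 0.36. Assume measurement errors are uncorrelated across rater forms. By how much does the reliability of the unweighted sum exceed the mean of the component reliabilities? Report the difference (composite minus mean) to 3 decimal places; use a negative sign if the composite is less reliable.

0.070

Var(sum) = 2 + 0.72 = 2.72; true-score variance = 1.47 + 0.72 = 2.19; composite reliability = 0.8051.
Mean component reliability = 0.7350.
Difference = 0.8051 − 0.7350 = 0.070.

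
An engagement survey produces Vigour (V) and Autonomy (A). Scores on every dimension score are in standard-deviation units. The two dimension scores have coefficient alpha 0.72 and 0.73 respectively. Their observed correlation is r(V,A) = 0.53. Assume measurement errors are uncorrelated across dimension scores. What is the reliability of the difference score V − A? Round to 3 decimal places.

0.415

Var(V−A) = 1 + 1 − 2·0.53 = 2 − 1.06 = 0.94.
Under uncorrelated errors the observed covariances equal the true-score covariances, so only the own-variance terms attenuate.
True-score variance = [0.72 + 0.73] − 1.06 = 1.45 − 1.06 = 0.39.
Reliability = 0.39 / 0.94 = 0.415.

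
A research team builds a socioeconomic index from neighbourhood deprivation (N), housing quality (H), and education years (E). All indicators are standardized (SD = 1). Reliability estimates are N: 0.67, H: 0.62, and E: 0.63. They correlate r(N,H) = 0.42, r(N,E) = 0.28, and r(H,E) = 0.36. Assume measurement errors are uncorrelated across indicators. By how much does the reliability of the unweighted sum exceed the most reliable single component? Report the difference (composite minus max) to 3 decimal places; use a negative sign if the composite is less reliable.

0.119

Var(sum) = 3 + 2.12 = 5.12; true-score variance = 1.92 + 2.12 = 4.04; composite reliability = 0.7891.
Max component reliability = 0.6700.
Difference = 0.7891 − 0.6700 = 0.119.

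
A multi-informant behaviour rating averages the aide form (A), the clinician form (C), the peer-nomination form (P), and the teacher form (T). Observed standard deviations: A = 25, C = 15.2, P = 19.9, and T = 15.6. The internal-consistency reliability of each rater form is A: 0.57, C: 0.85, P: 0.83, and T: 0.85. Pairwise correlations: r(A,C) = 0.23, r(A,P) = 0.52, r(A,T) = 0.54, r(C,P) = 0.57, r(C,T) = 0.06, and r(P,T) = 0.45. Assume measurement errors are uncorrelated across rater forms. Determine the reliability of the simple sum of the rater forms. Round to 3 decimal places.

Var(A+C+P+T) = 25² + 15.2² + 19.9² + 15.6² + 2·[25·15.2·0.23 + 25·19.9·0.52 + 25·15.6·0.54 + 15.2·19.9·0.57 + 15.2·15.6·0.06 + 19.9·15.6·0.45] = 1495.41 + 1766.08 = 3261.49.
With uncorrelated errors the cross-covariances are all true-score covariance, so they carry over unchanged; only the diagonal terms shrink to ρᵢσᵢ².
True-score variance = [25²·0.57 + 15.2²·0.85 + 19.9²·0.83 + 15.6²·0.85] + 1766.08 = 1088.18 + 1766.08 = 2854.26.
Reliability = 2854.26 / 3261.49 = 0.875.

0.875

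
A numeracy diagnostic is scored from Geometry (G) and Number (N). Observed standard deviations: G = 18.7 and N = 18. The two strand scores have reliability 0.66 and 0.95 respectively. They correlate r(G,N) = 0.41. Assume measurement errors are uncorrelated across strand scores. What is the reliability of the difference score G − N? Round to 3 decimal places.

0.660

Var(G−N) = 18.7² + 18² − 2·18.7·18·0.41 = 673.69 − 276.012 = 397.678.
Because errors are independent across components, Cov(Tᵢ,Tⱼ) = Cov(Xᵢ,Xⱼ); the off-diagonal part of the true-score variance is the same as above.
True-score variance = [18.7²·0.66 + 18²·0.95] − 276.012 = 538.595 − 276.012 = 262.583.
Reliability = 262.583 / 397.678 = 0.660.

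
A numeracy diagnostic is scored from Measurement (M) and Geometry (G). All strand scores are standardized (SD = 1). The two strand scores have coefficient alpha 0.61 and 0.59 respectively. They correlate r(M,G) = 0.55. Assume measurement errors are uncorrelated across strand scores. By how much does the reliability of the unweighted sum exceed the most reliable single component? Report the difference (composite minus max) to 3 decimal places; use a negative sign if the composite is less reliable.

Var(sum) = 2 + 1.1 = 3.1; true-score variance = 1.2 + 1.1 = 2.3; composite reliability = 0.7419.
Max component reliability = 0.6100.
Difference = 0.7419 − 0.6100 = 0.132.

0.132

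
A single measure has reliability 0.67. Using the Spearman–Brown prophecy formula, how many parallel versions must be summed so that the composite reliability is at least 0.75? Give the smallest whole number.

k ≥ ρ*(1−ρ₁)/(ρ₁(1−ρ*)) = 0.75·0.33 / (0.67·0.25) = 1.478.
Smallest integer k = 2.

2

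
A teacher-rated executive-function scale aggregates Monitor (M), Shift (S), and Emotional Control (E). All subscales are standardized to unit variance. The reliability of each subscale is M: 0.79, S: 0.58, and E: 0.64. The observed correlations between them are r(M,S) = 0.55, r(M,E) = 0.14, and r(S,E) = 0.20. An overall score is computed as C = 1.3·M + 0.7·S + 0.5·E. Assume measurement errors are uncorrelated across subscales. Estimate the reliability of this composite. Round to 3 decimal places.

0.827

Var(C) = 1.3² + 0.7² + 0.5² + 2·[0.91·0.55 + 0.65·0.14 + 0.35·0.20] = 2.43 + 1.323 = 3.753.
Because errors are independent across components, Cov(Tᵢ,Tⱼ) = Cov(Xᵢ,Xⱼ); the off-diagonal part of the true-score variance is the same as above.
True-score variance = [1.3²·0.79 + 0.7²·0.58 + 0.5²·0.64] + 1.323 = 1.7793 + 1.323 = 3.1023.
Reliability = 3.1023 / 3.753 = 0.827.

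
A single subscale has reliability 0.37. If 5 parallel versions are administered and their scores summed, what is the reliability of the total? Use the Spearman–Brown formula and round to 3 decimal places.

ρ_k = kρ / (1 + (k−1)ρ) = 5·0.37 / (1 + 4·0.37) = 1.850 / 2.480 = 0.746.

0.746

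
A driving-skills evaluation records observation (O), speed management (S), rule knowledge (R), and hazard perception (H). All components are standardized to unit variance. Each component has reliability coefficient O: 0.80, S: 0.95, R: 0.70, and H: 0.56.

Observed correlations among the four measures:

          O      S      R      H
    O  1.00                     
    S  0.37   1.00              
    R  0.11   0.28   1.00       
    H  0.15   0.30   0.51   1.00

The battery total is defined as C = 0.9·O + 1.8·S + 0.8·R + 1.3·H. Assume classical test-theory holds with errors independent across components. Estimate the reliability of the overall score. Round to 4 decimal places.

0.8891

Var(C) = 0.9² + 1.8² + 0.8² + 1.3² + 2·[1.62·0.37 + 0.72·0.11 + 1.17·0.15 + 1.44·0.28 + 2.34·0.30 + 1.04·0.51] = 6.38 + 4.9794 = 11.3594.
Under uncorrelated errors the observed covariances equal the true-score covariances, so only the own-variance terms attenuate.
True-score variance = [0.9²·0.80 + 1.8²·0.95 + 0.8²·0.70 + 1.3²·0.56] + 4.9794 = 5.1204 + 4.9794 = 10.0998.
Reliability = 10.0998 / 11.3594 = 0.8891.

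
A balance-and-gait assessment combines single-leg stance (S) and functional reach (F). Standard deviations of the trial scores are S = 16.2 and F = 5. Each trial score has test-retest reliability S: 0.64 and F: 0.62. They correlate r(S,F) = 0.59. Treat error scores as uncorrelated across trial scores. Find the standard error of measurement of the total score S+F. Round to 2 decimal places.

10.20

Var(total) = 287.44 + 95.58 = 383.02.
True-score variance = 183.462 + 95.58 = 279.042, so reliability = 0.7285.
Error variance = 383.02 − 279.042 = 103.978; SEM = √103.978 = 10.20.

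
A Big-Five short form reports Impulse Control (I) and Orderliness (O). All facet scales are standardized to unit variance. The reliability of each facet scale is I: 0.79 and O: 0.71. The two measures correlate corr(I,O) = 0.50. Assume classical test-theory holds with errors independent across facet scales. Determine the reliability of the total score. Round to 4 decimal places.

Var(I+O) = 2 + 2·[0.50] = 2 + 1 = 3.
Under uncorrelated errors the observed covariances equal the true-score covariances, so only the own-variance terms attenuate.
True-score variance = [0.79 + 0.71] + 1 = 1.5 + 1 = 2.5.
Reliability = 2.5 / 3 = 0.8333.

0.8333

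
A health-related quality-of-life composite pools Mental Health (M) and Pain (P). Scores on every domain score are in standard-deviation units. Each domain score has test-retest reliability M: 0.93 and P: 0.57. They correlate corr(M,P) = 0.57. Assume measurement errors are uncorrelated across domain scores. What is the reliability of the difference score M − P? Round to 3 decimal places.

0.419

Var(M−P) = 1 + 1 − 2·0.57 = 2 − 1.14 = 0.86.
Under uncorrelated errors the observed covariances equal the true-score covariances, so only the own-variance terms attenuate.
True-score variance = [0.93 + 0.57] − 1.14 = 1.5 − 1.14 = 0.36.
Reliability = 0.36 / 0.86 = 0.419.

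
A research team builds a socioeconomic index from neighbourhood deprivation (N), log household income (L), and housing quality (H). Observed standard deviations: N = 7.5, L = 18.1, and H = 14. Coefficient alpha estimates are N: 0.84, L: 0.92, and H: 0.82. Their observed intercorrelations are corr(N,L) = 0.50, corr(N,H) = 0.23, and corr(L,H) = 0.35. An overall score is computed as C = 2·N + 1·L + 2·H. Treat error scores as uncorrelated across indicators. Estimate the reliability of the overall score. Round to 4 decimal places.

Var(C) = 2²·7.5² + 18.1² + 2²·14² + 2·[2·7.5·18.1·0.50 + 4·7.5·14·0.23 + 2·18.1·14·0.35] = 1336.61 + 819.46 = 2156.07.
With uncorrelated errors the cross-covariances are all true-score covariance, so they carry over unchanged; only the diagonal terms shrink to ρᵢσᵢ².
True-score variance = [2²·7.5²·0.84 + 18.1²·0.92 + 2²·14²·0.82] + 819.46 = 1133.28 + 819.46 = 1952.74.
Reliability = 1952.74 / 2156.07 = 0.9057.

0.9057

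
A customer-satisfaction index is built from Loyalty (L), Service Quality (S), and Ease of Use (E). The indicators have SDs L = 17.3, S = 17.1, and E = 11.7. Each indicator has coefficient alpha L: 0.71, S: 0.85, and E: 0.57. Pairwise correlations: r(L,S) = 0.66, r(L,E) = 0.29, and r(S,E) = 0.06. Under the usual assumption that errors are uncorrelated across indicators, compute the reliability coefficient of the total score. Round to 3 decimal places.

Var(L+S+E) = 17.3² + 17.1² + 11.7² + 2·[17.3·17.1·0.66 + 17.3·11.7·0.29 + 17.1·11.7·0.06] = 728.59 + 531.902 = 1260.49.
Because errors are independent across components, Cov(Tᵢ,Tⱼ) = Cov(Xᵢ,Xⱼ); the off-diagonal part of the true-score variance is the same as above.
True-score variance = [17.3²·0.71 + 17.1²·0.85 + 11.7²·0.57] + 531.902 = 539.072 + 531.902 = 1070.97.
Reliability = 1070.97 / 1260.49 = 0.850.

0.850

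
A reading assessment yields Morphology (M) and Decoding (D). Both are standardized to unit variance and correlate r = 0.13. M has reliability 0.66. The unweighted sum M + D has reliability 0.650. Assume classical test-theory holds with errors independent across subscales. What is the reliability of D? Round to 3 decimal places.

0.549

Var(M+D) = 2 + 2·0.13 = 2.260.
True-score variance = ρ_M + ρ_D + 2·0.13, so 0.650 = (0.66 + ρ_D + 0.26) / 2.260.
ρ_D = 0.650·2.260 − 0.66 − 0.26 = 0.549.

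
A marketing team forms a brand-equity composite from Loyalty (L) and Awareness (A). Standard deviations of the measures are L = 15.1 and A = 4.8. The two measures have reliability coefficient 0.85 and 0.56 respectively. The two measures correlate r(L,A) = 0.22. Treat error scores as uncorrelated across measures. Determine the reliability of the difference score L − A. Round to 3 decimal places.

Var(L−A) = 15.1² + 4.8² − 2·15.1·4.8·0.22 = 251.05 − 31.8912 = 219.159.
With uncorrelated errors the cross-covariances are all true-score covariance, so they carry over unchanged; only the diagonal terms shrink to ρᵢσᵢ².
True-score variance = [15.1²·0.85 + 4.8²·0.56] − 31.8912 = 206.711 − 31.8912 = 174.82.
Reliability = 174.82 / 219.159 = 0.798.

0.798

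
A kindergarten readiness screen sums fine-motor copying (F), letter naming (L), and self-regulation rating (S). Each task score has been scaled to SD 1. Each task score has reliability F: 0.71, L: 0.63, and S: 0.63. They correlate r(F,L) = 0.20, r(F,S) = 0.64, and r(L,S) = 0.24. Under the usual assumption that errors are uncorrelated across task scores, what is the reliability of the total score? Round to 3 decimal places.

0.800

Var(F+L+S) = 3 + 2·[0.20 + 0.64 + 0.24] = 3 + 2.16 = 5.16.
Under uncorrelated errors the observed covariances equal the true-score covariances, so only the own-variance terms attenuate.
True-score variance = [0.71 + 0.63 + 0.63] + 2.16 = 1.97 + 2.16 = 4.13.
Reliability = 4.13 / 5.16 = 0.800.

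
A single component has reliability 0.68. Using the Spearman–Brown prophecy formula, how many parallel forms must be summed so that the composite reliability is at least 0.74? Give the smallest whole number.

2

k ≥ ρ*(1−ρ₁)/(ρ₁(1−ρ*)) = 0.74·0.32 / (0.68·0.26) = 1.339.
Smallest integer k = 2.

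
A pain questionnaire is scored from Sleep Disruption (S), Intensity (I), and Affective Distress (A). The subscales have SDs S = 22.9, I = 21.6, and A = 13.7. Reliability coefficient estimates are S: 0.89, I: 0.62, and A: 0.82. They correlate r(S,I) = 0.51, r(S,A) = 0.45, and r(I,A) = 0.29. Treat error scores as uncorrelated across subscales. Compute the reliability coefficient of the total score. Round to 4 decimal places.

0.8742

Var(S+I+A) = 22.9² + 21.6² + 13.7² + 2·[22.9·21.6·0.51 + 22.9·13.7·0.45 + 21.6·13.7·0.29] = 1178.66 + 958.523 = 2137.18.
Because errors are independent across components, Cov(Tᵢ,Tⱼ) = Cov(Xᵢ,Xⱼ); the off-diagonal part of the true-score variance is the same as above.
True-score variance = [22.9²·0.89 + 21.6²·0.62 + 13.7²·0.82] + 958.523 = 909.898 + 958.523 = 1868.42.
Reliability = 1868.42 / 2137.18 = 0.8742.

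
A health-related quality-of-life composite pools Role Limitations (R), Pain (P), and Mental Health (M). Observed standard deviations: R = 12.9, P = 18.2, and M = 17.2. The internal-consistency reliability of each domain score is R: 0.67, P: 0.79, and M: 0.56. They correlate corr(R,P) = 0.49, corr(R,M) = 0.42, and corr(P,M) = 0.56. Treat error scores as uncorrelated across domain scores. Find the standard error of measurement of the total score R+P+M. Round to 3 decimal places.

15.958

Var(total) = 793.49 + 767.068 = 1560.56.
True-score variance = 538.845 + 767.068 = 1305.91, so reliability = 0.8368.
Error variance = 1560.56 − 1305.91 = 254.645; SEM = √254.645 = 15.958.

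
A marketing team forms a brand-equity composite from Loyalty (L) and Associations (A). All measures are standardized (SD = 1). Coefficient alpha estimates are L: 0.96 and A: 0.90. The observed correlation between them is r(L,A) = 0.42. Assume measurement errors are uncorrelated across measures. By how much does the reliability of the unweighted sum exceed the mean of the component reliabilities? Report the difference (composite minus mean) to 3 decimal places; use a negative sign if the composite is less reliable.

0.021

Var(sum) = 2 + 0.84 = 2.84; true-score variance = 1.86 + 0.84 = 2.7; composite reliability = 0.9507.
Mean component reliability = 0.9300.
Difference = 0.9507 − 0.9300 = 0.021.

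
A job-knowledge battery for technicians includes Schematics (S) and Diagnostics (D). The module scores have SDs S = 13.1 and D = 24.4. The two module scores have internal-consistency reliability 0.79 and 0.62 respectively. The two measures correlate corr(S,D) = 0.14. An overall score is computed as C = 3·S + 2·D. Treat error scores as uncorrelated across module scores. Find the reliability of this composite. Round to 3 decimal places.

Var(C) = 3²·13.1² + 2²·24.4² + 2·[6·13.1·24.4·0.14] = 3925.93 + 536.995 = 4462.93.
With uncorrelated errors the cross-covariances are all true-score covariance, so they carry over unchanged; only the diagonal terms shrink to ρᵢσᵢ².
True-score variance = [3²·13.1²·0.79 + 2²·24.4²·0.62] + 536.995 = 2696.64 + 536.995 = 3233.64.
Reliability = 3233.64 / 4462.93 = 0.725.

0.725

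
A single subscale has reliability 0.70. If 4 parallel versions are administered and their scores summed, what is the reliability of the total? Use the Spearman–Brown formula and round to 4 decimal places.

0.9032

ρ_k = kρ / (1 + (k−1)ρ) = 4·0.70 / (1 + 3·0.70) = 2.800 / 3.100 = 0.9032.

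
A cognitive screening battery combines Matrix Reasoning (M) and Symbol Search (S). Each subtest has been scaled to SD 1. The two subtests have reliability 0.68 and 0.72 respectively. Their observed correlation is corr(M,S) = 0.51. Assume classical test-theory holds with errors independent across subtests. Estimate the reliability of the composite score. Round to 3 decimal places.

Var(M+S) = 2 + 2·[0.51] = 2 + 1.02 = 3.02.
Under uncorrelated errors the observed covariances equal the true-score covariances, so only the own-variance terms attenuate.
True-score variance = [0.68 + 0.72] + 1.02 = 1.4 + 1.02 = 2.42.
Reliability = 2.42 / 3.02 = 0.801.

0.801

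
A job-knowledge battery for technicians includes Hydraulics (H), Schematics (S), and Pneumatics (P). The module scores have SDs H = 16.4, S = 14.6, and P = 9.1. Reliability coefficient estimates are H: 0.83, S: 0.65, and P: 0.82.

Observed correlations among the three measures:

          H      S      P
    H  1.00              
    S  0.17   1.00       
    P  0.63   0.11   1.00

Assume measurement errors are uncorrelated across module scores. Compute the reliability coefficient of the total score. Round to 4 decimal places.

0.8434

Var(H+S+P) = 16.4² + 14.6² + 9.1² + 2·[16.4·14.6·0.17 + 16.4·9.1·0.63 + 14.6·9.1·0.11] = 564.93 + 298.681 = 863.611.
Under uncorrelated errors the observed covariances equal the true-score covariances, so only the own-variance terms attenuate.
True-score variance = [16.4²·0.83 + 14.6²·0.65 + 9.1²·0.82] + 298.681 = 429.695 + 298.681 = 728.376.
Reliability = 728.376 / 863.611 = 0.8434.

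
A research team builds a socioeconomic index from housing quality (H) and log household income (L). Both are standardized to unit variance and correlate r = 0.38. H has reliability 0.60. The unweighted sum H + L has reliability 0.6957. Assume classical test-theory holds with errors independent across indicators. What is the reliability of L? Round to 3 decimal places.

Var(H+L) = 2 + 2·0.38 = 2.760.
True-score variance = ρ_H + ρ_L + 2·0.38, so 0.6957 = (0.60 + ρ_L + 0.76) / 2.760.
ρ_L = 0.6957·2.760 − 0.60 − 0.76 = 0.560.

0.560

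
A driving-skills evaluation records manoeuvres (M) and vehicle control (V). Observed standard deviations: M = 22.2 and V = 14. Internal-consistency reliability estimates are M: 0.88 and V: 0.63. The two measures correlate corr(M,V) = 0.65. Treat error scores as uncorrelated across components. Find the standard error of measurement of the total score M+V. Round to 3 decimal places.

11.474

Var(total) = 688.84 + 404.04 = 1092.88.
True-score variance = 557.179 + 404.04 = 961.219, so reliability = 0.8795.
Error variance = 1092.88 − 961.219 = 131.661; SEM = √131.661 = 11.474.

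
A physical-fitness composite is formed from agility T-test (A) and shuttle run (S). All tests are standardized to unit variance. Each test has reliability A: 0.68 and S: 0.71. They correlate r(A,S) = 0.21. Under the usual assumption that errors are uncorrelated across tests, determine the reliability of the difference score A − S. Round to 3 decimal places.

Var(A−S) = 1 + 1 − 2·0.21 = 2 − 0.42 = 1.58.
Because errors are independent across components, Cov(Tᵢ,Tⱼ) = Cov(Xᵢ,Xⱼ); the off-diagonal part of the true-score variance is the same as above.
True-score variance = [0.68 + 0.71] − 0.42 = 1.39 − 0.42 = 0.97.
Reliability = 0.97 / 1.58 = 0.614.

0.614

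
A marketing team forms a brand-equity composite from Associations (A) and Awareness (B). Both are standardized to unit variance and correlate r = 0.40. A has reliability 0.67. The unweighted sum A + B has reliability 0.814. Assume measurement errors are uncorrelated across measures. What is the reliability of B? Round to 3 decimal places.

Var(A+B) = 2 + 2·0.40 = 2.800.
True-score variance = ρ_A + ρ_B + 2·0.40, so 0.814 = (0.67 + ρ_B + 0.80) / 2.800.
ρ_B = 0.814·2.800 − 0.67 − 0.80 = 0.809.

0.809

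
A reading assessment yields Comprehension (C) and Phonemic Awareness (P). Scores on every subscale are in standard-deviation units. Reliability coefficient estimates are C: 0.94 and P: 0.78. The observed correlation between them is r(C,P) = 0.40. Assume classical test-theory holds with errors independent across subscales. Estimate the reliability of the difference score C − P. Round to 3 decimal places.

Var(C−P) = 1 + 1 − 2·0.40 = 2 − 0.8 = 1.2.
Under uncorrelated errors the observed covariances equal the true-score covariances, so only the own-variance terms attenuate.
True-score variance = [0.94 + 0.78] − 0.8 = 1.72 − 0.8 = 0.92.
Reliability = 0.92 / 1.2 = 0.767.

0.767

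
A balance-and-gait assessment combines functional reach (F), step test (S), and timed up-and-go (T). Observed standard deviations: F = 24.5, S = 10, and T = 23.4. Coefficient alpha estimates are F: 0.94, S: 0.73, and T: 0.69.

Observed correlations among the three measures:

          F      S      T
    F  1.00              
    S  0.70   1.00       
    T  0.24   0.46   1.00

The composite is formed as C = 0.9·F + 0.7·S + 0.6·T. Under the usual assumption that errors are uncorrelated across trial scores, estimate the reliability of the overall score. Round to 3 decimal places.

0.913

Var(C) = 0.9²·24.5² + 0.7²·10² + 0.6²·23.4² + 2·[0.63·24.5·10·0.70 + 0.54·24.5·23.4·0.24 + 0.42·10·23.4·0.46] = 732.324 + 455.107 = 1187.43.
Because errors are independent across components, Cov(Tᵢ,Tⱼ) = Cov(Xᵢ,Xⱼ); the off-diagonal part of the true-score variance is the same as above.
True-score variance = [0.9²·24.5²·0.94 + 0.7²·10²·0.73 + 0.6²·23.4²·0.69] + 455.107 = 628.814 + 455.107 = 1083.92.
Reliability = 1083.92 / 1187.43 = 0.913.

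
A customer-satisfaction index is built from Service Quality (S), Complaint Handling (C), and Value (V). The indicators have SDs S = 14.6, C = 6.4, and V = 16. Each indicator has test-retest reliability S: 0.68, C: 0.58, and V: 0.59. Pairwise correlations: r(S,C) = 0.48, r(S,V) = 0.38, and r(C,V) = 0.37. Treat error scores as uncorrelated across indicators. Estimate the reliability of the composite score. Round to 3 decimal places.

0.777

Var(S+C+V) = 14.6² + 6.4² + 16² + 2·[14.6·6.4·0.48 + 14.6·16·0.38 + 6.4·16·0.37] = 510.12 + 343.014 = 853.134.
Because errors are independent across components, Cov(Tᵢ,Tⱼ) = Cov(Xᵢ,Xⱼ); the off-diagonal part of the true-score variance is the same as above.
True-score variance = [14.6²·0.68 + 6.4²·0.58 + 16²·0.59] + 343.014 = 319.746 + 343.014 = 662.76.
Reliability = 662.76 / 853.134 = 0.777.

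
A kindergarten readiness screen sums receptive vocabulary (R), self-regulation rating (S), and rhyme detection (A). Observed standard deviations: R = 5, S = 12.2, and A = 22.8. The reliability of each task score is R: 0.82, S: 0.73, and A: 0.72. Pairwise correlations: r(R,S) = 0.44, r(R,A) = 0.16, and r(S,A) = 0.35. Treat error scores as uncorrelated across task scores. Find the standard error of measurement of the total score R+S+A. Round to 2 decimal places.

Var(total) = 693.68 + 284.872 = 978.552.
True-score variance = 503.438 + 284.872 = 788.31, so reliability = 0.8056.
Error variance = 978.552 − 788.31 = 190.242; SEM = √190.242 = 13.79.

13.79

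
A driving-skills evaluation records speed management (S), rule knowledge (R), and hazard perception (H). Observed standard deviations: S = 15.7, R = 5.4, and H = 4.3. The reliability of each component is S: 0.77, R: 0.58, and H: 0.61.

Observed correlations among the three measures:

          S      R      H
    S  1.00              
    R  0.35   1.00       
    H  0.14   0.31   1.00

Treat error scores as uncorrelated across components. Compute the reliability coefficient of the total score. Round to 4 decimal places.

Var(S+R+H) = 15.7² + 5.4² + 4.3² + 2·[15.7·5.4·0.35 + 15.7·4.3·0.14 + 5.4·4.3·0.31] = 294.14 + 92.6452 = 386.785.
Under uncorrelated errors the observed covariances equal the true-score covariances, so only the own-variance terms attenuate.
True-score variance = [15.7²·0.77 + 5.4²·0.58 + 4.3²·0.61] + 92.6452 = 217.989 + 92.6452 = 310.634.
Reliability = 310.634 / 386.785 = 0.8031.

0.8031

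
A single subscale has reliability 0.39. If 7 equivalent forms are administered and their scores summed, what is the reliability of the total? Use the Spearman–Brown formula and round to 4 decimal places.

0.8174

ρ_k = kρ / (1 + (k−1)ρ) = 7·0.39 / (1 + 6·0.39) = 2.730 / 3.340 = 0.8174.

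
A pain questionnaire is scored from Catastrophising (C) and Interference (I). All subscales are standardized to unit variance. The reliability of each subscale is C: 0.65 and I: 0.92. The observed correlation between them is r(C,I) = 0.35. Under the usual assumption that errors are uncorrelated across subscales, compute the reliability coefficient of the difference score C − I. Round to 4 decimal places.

0.6692

Var(C−I) = 1 + 1 − 2·0.35 = 2 − 0.7 = 1.3.
Under uncorrelated errors the observed covariances equal the true-score covariances, so only the own-variance terms attenuate.
True-score variance = [0.65 + 0.92] − 0.7 = 1.57 − 0.7 = 0.87.
Reliability = 0.87 / 1.3 = 0.6692.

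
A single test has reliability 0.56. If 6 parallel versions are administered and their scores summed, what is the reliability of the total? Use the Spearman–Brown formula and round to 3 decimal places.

0.884

ρ_k = kρ / (1 + (k−1)ρ) = 6·0.56 / (1 + 5·0.56) = 3.360 / 3.800 = 0.884.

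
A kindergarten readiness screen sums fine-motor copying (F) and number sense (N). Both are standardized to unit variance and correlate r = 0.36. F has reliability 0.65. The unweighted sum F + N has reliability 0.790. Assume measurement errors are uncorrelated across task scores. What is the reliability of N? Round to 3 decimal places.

0.779

Var(F+N) = 2 + 2·0.36 = 2.720.
True-score variance = ρ_F + ρ_N + 2·0.36, so 0.790 = (0.65 + ρ_N + 0.72) / 2.720.
ρ_N = 0.790·2.720 − 0.65 − 0.72 = 0.779.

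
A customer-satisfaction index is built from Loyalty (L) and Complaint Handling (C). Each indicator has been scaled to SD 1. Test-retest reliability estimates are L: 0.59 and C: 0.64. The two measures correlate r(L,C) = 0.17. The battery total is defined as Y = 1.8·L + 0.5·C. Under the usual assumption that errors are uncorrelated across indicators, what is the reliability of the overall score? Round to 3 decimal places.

Var(Y) = 1.8² + 0.5² + 2·[0.9·0.17] = 3.49 + 0.306 = 3.796.
Because errors are independent across components, Cov(Tᵢ,Tⱼ) = Cov(Xᵢ,Xⱼ); the off-diagonal part of the true-score variance is the same as above.
True-score variance = [1.8²·0.59 + 0.5²·0.64] + 0.306 = 2.0716 + 0.306 = 2.3776.
Reliability = 2.3776 / 3.796 = 0.626.

0.626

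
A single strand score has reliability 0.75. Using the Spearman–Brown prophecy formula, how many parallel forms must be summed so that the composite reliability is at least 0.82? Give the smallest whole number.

k ≥ ρ*(1−ρ₁)/(ρ₁(1−ρ*)) = 0.82·0.25 / (0.75·0.18) = 1.519.
Smallest integer k = 2.

2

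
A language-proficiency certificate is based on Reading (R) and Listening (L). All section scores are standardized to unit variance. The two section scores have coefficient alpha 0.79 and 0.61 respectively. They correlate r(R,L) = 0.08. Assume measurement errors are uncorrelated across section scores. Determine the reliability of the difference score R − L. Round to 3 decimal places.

0.674

Var(R−L) = 1 + 1 − 2·0.08 = 2 − 0.16 = 1.84.
Under uncorrelated errors the observed covariances equal the true-score covariances, so only the own-variance terms attenuate.
True-score variance = [0.79 + 0.61] − 0.16 = 1.4 − 0.16 = 1.24.
Reliability = 1.24 / 1.84 = 0.674.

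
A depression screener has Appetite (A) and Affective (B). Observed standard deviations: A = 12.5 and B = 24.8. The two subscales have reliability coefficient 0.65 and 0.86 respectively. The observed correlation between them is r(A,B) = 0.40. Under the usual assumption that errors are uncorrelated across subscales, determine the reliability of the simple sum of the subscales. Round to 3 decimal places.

0.862

Var(A+B) = 12.5² + 24.8² + 2·[12.5·24.8·0.40] = 771.29 + 248 = 1019.29.
Because errors are independent across components, Cov(Tᵢ,Tⱼ) = Cov(Xᵢ,Xⱼ); the off-diagonal part of the true-score variance is the same as above.
True-score variance = [12.5²·0.65 + 24.8²·0.86] + 248 = 630.497 + 248 = 878.497.
Reliability = 878.497 / 1019.29 = 0.862.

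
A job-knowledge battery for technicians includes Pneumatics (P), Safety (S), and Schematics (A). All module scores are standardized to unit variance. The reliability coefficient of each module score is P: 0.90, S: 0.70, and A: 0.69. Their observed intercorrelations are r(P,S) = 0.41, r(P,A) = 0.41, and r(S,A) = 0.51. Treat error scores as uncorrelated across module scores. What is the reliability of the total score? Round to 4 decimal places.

0.8746

Var(P+S+A) = 3 + 2·[0.41 + 0.41 + 0.51] = 3 + 2.66 = 5.66.
Under uncorrelated errors the observed covariances equal the true-score covariances, so only the own-variance terms attenuate.
True-score variance = [0.90 + 0.70 + 0.69] + 2.66 = 2.29 + 2.66 = 4.95.
Reliability = 4.95 / 5.66 = 0.8746.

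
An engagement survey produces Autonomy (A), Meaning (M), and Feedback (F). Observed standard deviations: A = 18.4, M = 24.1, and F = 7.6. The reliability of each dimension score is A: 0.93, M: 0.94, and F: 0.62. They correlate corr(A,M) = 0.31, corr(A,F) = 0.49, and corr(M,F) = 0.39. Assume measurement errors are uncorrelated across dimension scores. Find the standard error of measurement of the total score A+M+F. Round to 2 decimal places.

8.97

Var(total) = 977.13 + 554.841 = 1531.97.
True-score variance = 896.633 + 554.841 = 1451.47, so reliability = 0.9475.
Error variance = 1531.97 − 1451.47 = 80.4966; SEM = √80.4966 = 8.97.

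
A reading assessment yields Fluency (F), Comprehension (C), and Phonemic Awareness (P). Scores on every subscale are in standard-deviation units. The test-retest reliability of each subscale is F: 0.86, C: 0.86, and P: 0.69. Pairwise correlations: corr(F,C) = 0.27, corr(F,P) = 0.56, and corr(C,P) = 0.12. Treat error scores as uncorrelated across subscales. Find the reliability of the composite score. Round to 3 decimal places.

Var(F+C+P) = 3 + 2·[0.27 + 0.56 + 0.12] = 3 + 1.9 = 4.9.
Because errors are independent across components, Cov(Tᵢ,Tⱼ) = Cov(Xᵢ,Xⱼ); the off-diagonal part of the true-score variance is the same as above.
True-score variance = [0.86 + 0.86 + 0.69] + 1.9 = 2.41 + 1.9 = 4.31.
Reliability = 4.31 / 4.9 = 0.880.

0.880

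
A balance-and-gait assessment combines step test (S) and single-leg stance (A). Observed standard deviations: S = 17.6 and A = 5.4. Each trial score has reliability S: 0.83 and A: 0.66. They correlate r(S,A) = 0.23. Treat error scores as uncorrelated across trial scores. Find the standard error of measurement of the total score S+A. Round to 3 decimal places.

Var(total) = 338.92 + 43.7184 = 382.638.
True-score variance = 276.346 + 43.7184 = 320.065, so reliability = 0.8365.
Error variance = 382.638 − 320.065 = 62.5736; SEM = √62.5736 = 7.910.

7.910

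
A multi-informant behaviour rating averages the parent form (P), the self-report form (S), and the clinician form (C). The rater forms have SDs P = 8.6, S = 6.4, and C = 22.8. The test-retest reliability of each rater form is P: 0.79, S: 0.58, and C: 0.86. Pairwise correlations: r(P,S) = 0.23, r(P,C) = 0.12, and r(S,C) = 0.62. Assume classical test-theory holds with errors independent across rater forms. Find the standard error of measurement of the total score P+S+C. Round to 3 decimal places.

Var(total) = 634.76 + 253.318 = 888.078.
True-score variance = 529.248 + 253.318 = 782.566, so reliability = 0.8812.
Error variance = 888.078 − 782.566 = 105.512; SEM = √105.512 = 10.272.

10.272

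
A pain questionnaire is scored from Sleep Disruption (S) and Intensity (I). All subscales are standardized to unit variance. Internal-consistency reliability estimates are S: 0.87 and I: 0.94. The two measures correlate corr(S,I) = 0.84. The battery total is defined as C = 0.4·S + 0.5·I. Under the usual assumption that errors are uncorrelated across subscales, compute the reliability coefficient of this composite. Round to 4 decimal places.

0.9520

Var(C) = 0.4² + 0.5² + 2·[0.2·0.84] = 0.41 + 0.336 = 0.746.
Under uncorrelated errors the observed covariances equal the true-score covariances, so only the own-variance terms attenuate.
True-score variance = [0.4²·0.87 + 0.5²·0.94] + 0.336 = 0.3742 + 0.336 = 0.7102.
Reliability = 0.7102 / 0.746 = 0.9520.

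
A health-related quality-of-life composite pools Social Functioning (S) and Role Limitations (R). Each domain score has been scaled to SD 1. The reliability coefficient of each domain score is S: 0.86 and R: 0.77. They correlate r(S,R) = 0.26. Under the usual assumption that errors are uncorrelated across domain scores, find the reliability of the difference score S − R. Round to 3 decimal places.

Var(S−R) = 1 + 1 − 2·0.26 = 2 − 0.52 = 1.48.
Under uncorrelated errors the observed covariances equal the true-score covariances, so only the own-variance terms attenuate.
True-score variance = [0.86 + 0.77] − 0.52 = 1.63 − 0.52 = 1.11.
Reliability = 1.11 / 1.48 = 0.750.

0.750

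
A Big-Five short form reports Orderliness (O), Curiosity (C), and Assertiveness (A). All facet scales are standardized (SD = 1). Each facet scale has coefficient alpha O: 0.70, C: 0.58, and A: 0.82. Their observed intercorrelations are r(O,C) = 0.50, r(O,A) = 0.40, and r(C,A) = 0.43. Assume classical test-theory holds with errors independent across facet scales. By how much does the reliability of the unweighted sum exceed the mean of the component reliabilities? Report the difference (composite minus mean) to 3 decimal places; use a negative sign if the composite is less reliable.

0.141

Var(sum) = 3 + 2.66 = 5.66; true-score variance = 2.1 + 2.66 = 4.76; composite reliability = 0.8410.
Mean component reliability = 0.7000.
Difference = 0.8410 − 0.7000 = 0.141.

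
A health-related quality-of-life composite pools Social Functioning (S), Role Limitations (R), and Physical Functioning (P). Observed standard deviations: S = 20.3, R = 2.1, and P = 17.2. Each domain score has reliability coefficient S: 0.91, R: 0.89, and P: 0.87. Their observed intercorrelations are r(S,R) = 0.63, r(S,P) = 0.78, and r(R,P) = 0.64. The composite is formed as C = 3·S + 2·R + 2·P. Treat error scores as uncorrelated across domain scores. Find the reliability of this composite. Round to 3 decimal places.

0.944

Var(C) = 3²·20.3² + 2²·2.1² + 2²·17.2² + 2·[6·20.3·2.1·0.63 + 6·20.3·17.2·0.78 + 4·2.1·17.2·0.64] = 4909.81 + 3775.35 = 8685.16.
Under uncorrelated errors the observed covariances equal the true-score covariances, so only the own-variance terms attenuate.
True-score variance = [3²·20.3²·0.91 + 2²·2.1²·0.89 + 2²·17.2²·0.87] + 3775.35 = 4420.24 + 3775.35 = 8195.59.
Reliability = 8195.59 / 8685.16 = 0.944.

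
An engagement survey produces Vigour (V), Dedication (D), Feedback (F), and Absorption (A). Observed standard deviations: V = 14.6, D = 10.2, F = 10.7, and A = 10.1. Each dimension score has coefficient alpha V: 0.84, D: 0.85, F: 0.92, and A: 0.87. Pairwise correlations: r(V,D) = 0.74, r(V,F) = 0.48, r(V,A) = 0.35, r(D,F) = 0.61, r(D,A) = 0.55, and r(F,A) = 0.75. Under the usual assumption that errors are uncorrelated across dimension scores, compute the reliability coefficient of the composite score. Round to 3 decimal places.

Var(V+D+F+A) = 14.6² + 10.2² + 10.7² + 10.1² + 2·[14.6·10.2·0.74 + 14.6·10.7·0.48 + 14.6·10.1·0.35 + 10.2·10.7·0.61 + 10.2·10.1·0.55 + 10.7·10.1·0.75] = 533.7 + 882.173 = 1415.87.
Because errors are independent across components, Cov(Tᵢ,Tⱼ) = Cov(Xᵢ,Xⱼ); the off-diagonal part of the true-score variance is the same as above.
True-score variance = [14.6²·0.84 + 10.2²·0.85 + 10.7²·0.92 + 10.1²·0.87] + 882.173 = 461.568 + 882.173 = 1343.74.
Reliability = 1343.74 / 1415.87 = 0.949.

0.949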